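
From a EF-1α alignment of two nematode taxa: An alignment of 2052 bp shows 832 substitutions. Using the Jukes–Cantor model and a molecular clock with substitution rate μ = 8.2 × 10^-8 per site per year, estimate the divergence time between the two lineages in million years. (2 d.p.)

3.56

p = 832/2052 ≈ 0.405458.
d = −(3/4) ln(1 − 4p/3) = −0.75 ln(1 − 0.540611) = −0.75 ln(0.459389)
  = −0.75 × (-0.777858) = 0.583394 substitutions/site.
Under a molecular clock d = 2μt, so t = d/(2μ) = 0.583394 / (2 × 8.2 × 10^-8) = 3.56 million years.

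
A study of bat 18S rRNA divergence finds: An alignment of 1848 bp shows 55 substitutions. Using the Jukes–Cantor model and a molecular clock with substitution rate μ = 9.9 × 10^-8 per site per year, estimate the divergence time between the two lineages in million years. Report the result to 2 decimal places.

0.15

p = 55/1848 ≈ 0.029762.
d = −(3/4) ln(1 − 4p/3) = −0.75 ln(1 − 0.039683) = −0.75 ln(0.960317)
  = −0.75 × (-0.040492) = 0.030369 substitutions/site.
Under a molecular clock d = 2μt, so t = d/(2μ) = 0.030369 / (2 × 9.9 × 10^-8) = 0.15 million years.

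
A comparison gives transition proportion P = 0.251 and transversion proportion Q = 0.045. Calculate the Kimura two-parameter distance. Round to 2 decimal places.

Under the Kimura two-parameter model, d = −½ ln(1 − 2P − Q) − ¼ ln(1 − 2Q).
1 − 2P − Q = 0.453, giving −½ ln(0.453) = 0.395932.
1 − 2Q = 0.91, giving −¼ ln(0.91) = 0.023578.
d = 0.395932 + 0.023578 = 0.419510.

0.42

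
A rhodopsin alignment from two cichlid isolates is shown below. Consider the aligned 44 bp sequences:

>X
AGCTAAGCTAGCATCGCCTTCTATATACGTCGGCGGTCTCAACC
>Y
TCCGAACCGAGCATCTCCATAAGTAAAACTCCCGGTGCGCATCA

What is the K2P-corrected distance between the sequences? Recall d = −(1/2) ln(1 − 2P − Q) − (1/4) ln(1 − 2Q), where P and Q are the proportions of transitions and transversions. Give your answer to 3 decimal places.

0.946

Of 44 sites, 1 differences are transitions and 20 are transversions, so P = 1/44 ≈ 0.022727 and Q = 20/44 ≈ 0.454545.
Under the Kimura two-parameter model, d = −½ ln(1 − 2P − Q) − ¼ ln(1 − 2Q).
1 − 2P − Q = 0.500001, giving −½ ln(0.500001) = 0.346573.
1 − 2Q = 0.09091, giving −¼ ln(0.09091) = 0.599471.
d = 0.346573 + 0.599471 = 0.946044.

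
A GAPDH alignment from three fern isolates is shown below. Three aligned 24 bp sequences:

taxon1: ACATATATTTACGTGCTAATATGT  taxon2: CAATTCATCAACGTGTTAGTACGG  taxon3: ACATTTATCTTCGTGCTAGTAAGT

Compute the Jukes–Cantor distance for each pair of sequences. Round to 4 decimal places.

d(taxon1,taxon2) = 0.6082, d(taxon1,taxon3) = 0.2441, d(taxon2,taxon3) = 0.4408

taxon1–taxon2: 10/24 sites differ → p ≈ 0.416667, d = −0.75 ln(1 − 0.555556) = 0.608198 ≈ 0.6082.
taxon1–taxon3: 5/24 sites differ → p ≈ 0.208333, d = −0.75 ln(1 − 0.277777) = 0.244066 ≈ 0.2441.
taxon2–taxon3: 8/24 sites differ → p ≈ 0.333333, d = −0.75 ln(1 − 0.444444) = 0.440839 ≈ 0.4408.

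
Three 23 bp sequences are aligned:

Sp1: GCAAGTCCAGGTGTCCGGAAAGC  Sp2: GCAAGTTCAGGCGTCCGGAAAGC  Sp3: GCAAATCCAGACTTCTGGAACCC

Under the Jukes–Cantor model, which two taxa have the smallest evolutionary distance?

Sp1 and Sp2

Sp1–Sp2: 2/23 differ, p = 0.087, d = 0.092.
Sp1–Sp3: 7/23 differ, p = 0.304, d = 0.390.
Sp2–Sp3: 7/23 differ, p = 0.304, d = 0.390.
The smallest distance is between Sp1 and Sp2.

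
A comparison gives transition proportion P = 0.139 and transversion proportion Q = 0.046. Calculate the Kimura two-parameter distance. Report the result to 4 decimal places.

0.2199

Under the Kimura two-parameter model, d = −½ ln(1 − 2P − Q) − ¼ ln(1 − 2Q).
1 − 2P − Q = 0.676, giving −½ ln(0.676) = 0.195781.
1 − 2Q = 0.908, giving −¼ ln(0.908) = 0.024128.
d = 0.195781 + 0.024128 = 0.219909.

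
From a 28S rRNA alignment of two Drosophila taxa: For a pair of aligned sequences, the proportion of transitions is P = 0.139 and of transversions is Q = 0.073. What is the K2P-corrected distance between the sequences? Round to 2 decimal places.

0.26

Under the Kimura two-parameter model, d = −½ ln(1 − 2P − Q) − ¼ ln(1 − 2Q).
1 − 2P − Q = 0.649, giving −½ ln(0.649) = 0.216161.
1 − 2Q = 0.854, giving −¼ ln(0.854) = 0.039456.
d = 0.216161 + 0.039456 = 0.255617.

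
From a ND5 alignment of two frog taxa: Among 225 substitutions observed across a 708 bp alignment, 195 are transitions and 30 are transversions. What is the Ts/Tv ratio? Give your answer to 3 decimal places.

R = 195/30 = 6.500.

6.500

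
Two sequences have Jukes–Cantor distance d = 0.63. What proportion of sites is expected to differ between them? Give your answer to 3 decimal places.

p = (3/4)(1 − e^(−4d/3)) = 0.75 × (1 − e^(-0.84)) = 0.75 × (1 − 0.431711) = 0.426217.

0.426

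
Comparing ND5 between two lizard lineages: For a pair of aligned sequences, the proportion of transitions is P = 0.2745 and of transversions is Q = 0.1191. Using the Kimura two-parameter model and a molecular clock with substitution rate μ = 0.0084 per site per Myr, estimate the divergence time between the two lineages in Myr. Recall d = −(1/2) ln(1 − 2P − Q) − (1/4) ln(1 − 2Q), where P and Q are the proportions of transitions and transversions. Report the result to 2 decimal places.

36.87

Under the Kimura two-parameter model, d = −½ ln(1 − 2P − Q) − ¼ ln(1 − 2Q).
1 − 2P − Q = 0.3319, giving −½ ln(0.3319) = 0.551461.
1 − 2Q = 0.7618, giving −¼ ln(0.7618) = 0.068018.
d = 0.551461 + 0.068018 = 0.619479.
Under a molecular clock d = 2μt, so t = d/(2μ) = 0.619479 / (2 × 0.0084) = 36.87 Myr.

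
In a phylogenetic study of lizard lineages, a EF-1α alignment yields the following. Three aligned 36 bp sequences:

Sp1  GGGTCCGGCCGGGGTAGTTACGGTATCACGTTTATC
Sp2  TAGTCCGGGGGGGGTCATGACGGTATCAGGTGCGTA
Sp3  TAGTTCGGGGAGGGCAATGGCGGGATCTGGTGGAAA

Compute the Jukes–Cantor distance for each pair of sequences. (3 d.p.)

d(Sp1,Sp2) = 0.441, d(Sp1,Sp3) = 0.745, d(Sp2,Sp3) = 0.347

Sp1–Sp2: 12/36 sites differ → p ≈ 0.333333, d = −0.75 ln(1 − 0.444444) = 0.440839 ≈ 0.441.
Sp1–Sp3: 17/36 sites differ → p ≈ 0.472222, d = −0.75 ln(1 − 0.629629) = 0.744938 ≈ 0.745.
Sp2–Sp3: 10/36 sites differ → p ≈ 0.277778, d = −0.75 ln(1 − 0.370371) = 0.346968 ≈ 0.347.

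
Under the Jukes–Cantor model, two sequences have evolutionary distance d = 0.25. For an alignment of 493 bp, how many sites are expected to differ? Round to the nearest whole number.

105

Invert JC69: p = (3/4)(1 − e^(−4d/3)) = 0.75 × (1 − e^(-0.333333)) = 0.75 × (1 − 0.716532) = 0.212601.
Expected differing sites = pL ≈ 0.212601 × 493 = 104.812293 ≈ 105.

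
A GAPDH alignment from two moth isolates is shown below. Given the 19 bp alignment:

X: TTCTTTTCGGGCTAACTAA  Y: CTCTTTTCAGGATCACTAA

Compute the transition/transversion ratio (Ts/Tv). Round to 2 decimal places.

1.00

Transitions are A↔G and C↔T; transversions are all other mismatches.
Transitions: 2. Transversions: 2.
R = 2/2 = 1.00.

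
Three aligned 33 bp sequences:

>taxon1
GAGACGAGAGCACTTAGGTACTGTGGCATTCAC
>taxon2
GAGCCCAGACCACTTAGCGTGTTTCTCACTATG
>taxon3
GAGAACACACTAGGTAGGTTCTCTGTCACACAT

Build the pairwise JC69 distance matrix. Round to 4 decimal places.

taxon1–taxon2: 14/33 sites differ → p ≈ 0.424242, d = −0.75 ln(1 − 0.565656) = 0.625439 ≈ 0.6254.
taxon1–taxon3: 13/33 sites differ → p ≈ 0.393939, d = −0.75 ln(1 − 0.525252) = 0.558728 ≈ 0.5587.
taxon2–taxon3: 15/33 sites differ → p ≈ 0.454545, d = −0.75 ln(1 − 0.60606) = 0.698667 ≈ 0.6987.

d(taxon1,taxon2) = 0.6254, d(taxon1,taxon3) = 0.5587, d(taxon2,taxon3) = 0.6987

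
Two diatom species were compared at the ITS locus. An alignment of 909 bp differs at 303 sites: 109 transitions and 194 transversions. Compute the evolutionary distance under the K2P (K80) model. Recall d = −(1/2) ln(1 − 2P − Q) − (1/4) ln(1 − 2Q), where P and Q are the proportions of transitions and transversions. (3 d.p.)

0.441

P = 109/909 ≈ 0.119912 and Q = 194/909 ≈ 0.213421.
Under the Kimura two-parameter model, d = −½ ln(1 − 2P − Q) − ¼ ln(1 − 2Q).
1 − 2P − Q = 0.546755, giving −½ ln(0.546755) = 0.301877.
1 − 2Q = 0.573158, giving −¼ ln(0.573158) = 0.139148.
d = 0.301877 + 0.139148 = 0.441025.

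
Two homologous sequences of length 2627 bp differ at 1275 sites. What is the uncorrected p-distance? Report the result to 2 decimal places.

0.49

p = 1275/2627 = 0.485344… ≈ 0.49 (to 2 d.p.).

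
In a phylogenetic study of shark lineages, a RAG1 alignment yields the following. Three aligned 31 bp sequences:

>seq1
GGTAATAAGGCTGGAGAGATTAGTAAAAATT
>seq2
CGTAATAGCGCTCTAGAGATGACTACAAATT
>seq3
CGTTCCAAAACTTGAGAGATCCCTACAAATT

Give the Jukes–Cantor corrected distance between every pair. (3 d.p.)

seq1–seq2: 8/31 sites differ → p ≈ 0.258065, d = −0.75 ln(1 − 0.344087) = 0.316295 ≈ 0.316.
seq1–seq3: 11/31 sites differ → p ≈ 0.354839, d = −0.75 ln(1 − 0.473119) = 0.480585 ≈ 0.481.
seq2–seq3: 10/31 sites differ → p ≈ 0.322581, d = −0.75 ln(1 − 0.430108) = 0.421731 ≈ 0.422.

d(seq1,seq2) = 0.316, d(seq1,seq3) = 0.481, d(seq2,seq3) = 0.422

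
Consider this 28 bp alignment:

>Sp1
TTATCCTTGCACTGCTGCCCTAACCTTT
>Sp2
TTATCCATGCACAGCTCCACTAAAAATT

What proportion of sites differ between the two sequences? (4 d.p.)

The sequences differ at 7 of 28 positions (sites 7, 13, 17, 19, 24, 25, 26).
p = 7/28 = 0.2500.

0.2500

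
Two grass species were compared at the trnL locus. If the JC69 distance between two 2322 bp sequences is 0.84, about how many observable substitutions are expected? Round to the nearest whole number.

Invert JC69: p = (3/4)(1 − e^(−4d/3)) = 0.75 × (1 − e^(-1.12)) = 0.75 × (1 − 0.326280) = 0.505290.
Expected differing sites = pL ≈ 0.505290 × 2322 = 1173.28338 ≈ 1173.

1173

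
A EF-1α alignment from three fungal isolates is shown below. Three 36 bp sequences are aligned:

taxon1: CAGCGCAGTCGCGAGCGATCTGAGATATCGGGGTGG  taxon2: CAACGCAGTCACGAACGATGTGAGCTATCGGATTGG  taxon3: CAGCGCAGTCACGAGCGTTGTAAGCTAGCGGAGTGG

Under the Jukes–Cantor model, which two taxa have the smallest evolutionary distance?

taxon2 and taxon3

taxon1–taxon2: 7/36 differ, p = 0.194, d = 0.225.
taxon1–taxon3: 7/36 differ, p = 0.194, d = 0.225.
taxon2–taxon3: 6/36 differ, p = 0.167, d = 0.188.
The smallest distance is between taxon2 and taxon3.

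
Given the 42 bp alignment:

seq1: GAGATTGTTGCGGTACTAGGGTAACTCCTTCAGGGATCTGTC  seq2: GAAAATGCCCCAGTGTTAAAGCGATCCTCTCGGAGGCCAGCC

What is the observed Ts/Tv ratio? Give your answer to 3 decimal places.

6.333

Transitions are A↔G and C↔T; transversions are all other mismatches.
Transitions: 19. Transversions: 3.
R = 19/3 = 6.333333… ≈ 6.333 (to 3 d.p.).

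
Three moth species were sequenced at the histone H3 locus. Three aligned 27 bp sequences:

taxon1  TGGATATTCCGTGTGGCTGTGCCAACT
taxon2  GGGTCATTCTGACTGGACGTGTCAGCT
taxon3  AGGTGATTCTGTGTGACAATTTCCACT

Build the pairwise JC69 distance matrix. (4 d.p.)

taxon1–taxon2: 10/27 sites differ → p ≈ 0.37037, d = −0.75 ln(1 − 0.493827) = 0.510658 ≈ 0.5107.
taxon1–taxon3: 10/27 sites differ → p ≈ 0.37037, d = −0.75 ln(1 − 0.493827) = 0.510658 ≈ 0.5107.
taxon2–taxon3: 11/27 sites differ → p ≈ 0.407407, d = −0.75 ln(1 − 0.543209) = 0.587647 ≈ 0.5876.

d(taxon1,taxon2) = 0.5107, d(taxon1,taxon3) = 0.5107, d(taxon2,taxon3) = 0.5876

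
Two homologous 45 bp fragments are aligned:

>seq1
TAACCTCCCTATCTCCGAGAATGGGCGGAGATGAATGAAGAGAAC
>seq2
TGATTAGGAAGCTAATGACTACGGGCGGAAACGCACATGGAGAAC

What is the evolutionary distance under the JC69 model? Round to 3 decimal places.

The sequences differ at 24 of 45 sites, so p = 24/45 ≈ 0.533333.
d = −(3/4) ln(1 − 4p/3) = −0.75 ln(1 − 0.711111) = −0.75 ln(0.288889)
  = −0.75 × (-1.241713) = 0.931285 substitutions/site.

0.931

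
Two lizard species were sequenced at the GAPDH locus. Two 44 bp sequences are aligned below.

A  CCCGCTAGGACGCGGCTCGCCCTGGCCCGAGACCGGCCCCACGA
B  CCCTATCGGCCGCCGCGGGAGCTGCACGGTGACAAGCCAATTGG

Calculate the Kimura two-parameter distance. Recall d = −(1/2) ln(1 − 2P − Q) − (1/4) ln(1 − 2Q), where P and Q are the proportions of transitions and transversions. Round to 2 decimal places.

Of 44 sites, 3 differences are transitions and 17 are transversions, so P = 3/44 ≈ 0.068182 and Q = 17/44 ≈ 0.386364.
Under the Kimura two-parameter model, d = −½ ln(1 − 2P − Q) − ¼ ln(1 − 2Q).
1 − 2P − Q = 0.477272, giving −½ ln(0.477272) = 0.369834.
1 − 2Q = 0.227272, giving −¼ ln(0.227272) = 0.370402.
d = 0.369834 + 0.370402 = 0.740236.

0.74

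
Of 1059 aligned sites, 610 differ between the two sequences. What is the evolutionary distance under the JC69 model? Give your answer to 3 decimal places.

p = 610/1059 ≈ 0.576015.
d = −(3/4) ln(1 − 4p/3) = −0.75 ln(1 − 0.76802) = −0.75 ln(0.23198)
  = −0.75 × (-1.461104) = 1.095828 substitutions/site.

1.096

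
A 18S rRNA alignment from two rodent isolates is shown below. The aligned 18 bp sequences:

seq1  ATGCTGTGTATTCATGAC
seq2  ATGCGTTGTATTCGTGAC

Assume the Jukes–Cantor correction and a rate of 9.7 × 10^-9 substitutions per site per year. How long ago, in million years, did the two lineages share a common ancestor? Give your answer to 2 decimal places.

9.72

The sequences differ at 3 of 18 sites (5, 6, 14), so p = 3/18 ≈ 0.166667.
d = −(3/4) ln(1 − 4p/3) = −0.75 ln(1 − 0.222223) = −0.75 ln(0.777777)
  = −0.75 × (-0.251315) = 0.188486 substitutions/site.
Under a molecular clock d = 2μt, so t = d/(2μ) = 0.188486 / (2 × 9.7 × 10^-9) = 9.72 million years.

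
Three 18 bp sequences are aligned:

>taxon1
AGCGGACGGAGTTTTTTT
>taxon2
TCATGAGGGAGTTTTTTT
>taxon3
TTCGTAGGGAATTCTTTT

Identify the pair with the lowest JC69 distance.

taxon1–taxon2: 5/18 differ, p = 0.278, d = 0.347.
taxon1–taxon3: 6/18 differ, p = 0.333, d = 0.441.
taxon2–taxon3: 6/18 differ, p = 0.333, d = 0.441.
The smallest distance is between taxon1 and taxon2.

taxon1 and taxon2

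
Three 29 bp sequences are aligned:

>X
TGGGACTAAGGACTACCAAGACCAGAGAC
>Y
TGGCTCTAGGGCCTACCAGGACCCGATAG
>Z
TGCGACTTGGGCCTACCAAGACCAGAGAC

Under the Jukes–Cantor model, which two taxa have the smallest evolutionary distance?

X and Z

X–Y: 8/29 differ, p = 0.276, d = 0.344.
X–Z: 4/29 differ, p = 0.138, d = 0.152.
Y–Z: 8/29 differ, p = 0.276, d = 0.344.
The smallest distance is between X and Z.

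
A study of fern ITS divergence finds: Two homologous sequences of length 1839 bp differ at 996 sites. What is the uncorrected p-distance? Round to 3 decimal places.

0.542

p = 996/1839 = 0.541598… ≈ 0.542 (to 3 d.p.).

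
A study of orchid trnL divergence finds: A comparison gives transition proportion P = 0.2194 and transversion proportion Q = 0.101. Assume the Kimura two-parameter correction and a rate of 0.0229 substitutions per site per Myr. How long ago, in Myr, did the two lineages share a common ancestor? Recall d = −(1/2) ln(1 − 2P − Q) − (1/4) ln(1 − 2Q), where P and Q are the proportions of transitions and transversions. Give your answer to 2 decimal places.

Under the Kimura two-parameter model, d = −½ ln(1 − 2P − Q) − ¼ ln(1 − 2Q).
1 − 2P − Q = 0.4602, giving −½ ln(0.4602) = 0.388047.
1 − 2Q = 0.798, giving −¼ ln(0.798) = 0.056412.
d = 0.388047 + 0.056412 = 0.444459.
Under a molecular clock d = 2μt, so t = d/(2μ) = 0.444459 / (2 × 0.0229) = 9.70 Myr.

9.70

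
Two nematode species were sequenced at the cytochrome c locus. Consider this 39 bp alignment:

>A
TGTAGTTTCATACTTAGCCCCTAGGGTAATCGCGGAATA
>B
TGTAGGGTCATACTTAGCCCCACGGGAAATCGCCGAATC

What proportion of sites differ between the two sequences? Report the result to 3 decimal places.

0.179

The sequences differ at 7 of 39 positions (sites 6, 7, 22, 23, 27, 34, 39).
p = 7/39 = 0.179487… ≈ 0.179 (to 3 d.p.).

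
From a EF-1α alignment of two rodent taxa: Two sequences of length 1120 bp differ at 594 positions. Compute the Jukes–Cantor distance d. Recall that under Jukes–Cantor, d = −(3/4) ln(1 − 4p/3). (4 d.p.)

0.9211

p = 594/1120 ≈ 0.530357.
d = −(3/4) ln(1 − 4p/3) = −0.75 ln(1 − 0.707143) = −0.75 ln(0.292857)
  = −0.75 × (-1.228071) = 0.921053 substitutions/site.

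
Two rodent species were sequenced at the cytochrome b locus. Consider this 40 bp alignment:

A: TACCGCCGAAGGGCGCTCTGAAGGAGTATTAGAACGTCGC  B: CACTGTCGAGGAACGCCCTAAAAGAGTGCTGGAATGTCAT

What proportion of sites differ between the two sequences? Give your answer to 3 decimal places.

0.375

The sequences differ at 15 of 40 positions.
p = 15/40 = 0.375.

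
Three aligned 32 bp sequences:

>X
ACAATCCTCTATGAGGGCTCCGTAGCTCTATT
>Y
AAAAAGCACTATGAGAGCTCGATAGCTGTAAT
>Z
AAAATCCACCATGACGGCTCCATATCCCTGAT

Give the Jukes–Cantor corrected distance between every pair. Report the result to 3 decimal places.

X–Y: 9/32 sites differ → p = 0.28125, d = −0.75 ln(1 − 0.375) = 0.352503 ≈ 0.353.
X–Z: 9/32 sites differ → p = 0.28125, d = −0.75 ln(1 − 0.375) = 0.352503 ≈ 0.353.
Y–Z: 10/32 sites differ → p = 0.3125, d = −0.75 ln(1 − 0.416667) = 0.404248 ≈ 0.404.

d(X,Y) = 0.353, d(X,Z) = 0.353, d(Y,Z) = 0.404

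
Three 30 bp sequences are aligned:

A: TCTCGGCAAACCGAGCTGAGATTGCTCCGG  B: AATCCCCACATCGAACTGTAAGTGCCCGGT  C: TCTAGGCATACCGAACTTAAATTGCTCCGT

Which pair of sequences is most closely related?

A–B: 13/30 differ, p = 0.433, d = 0.647.
A–C: 6/30 differ, p = 0.200, d = 0.233.
B–C: 12/30 differ, p = 0.400, d = 0.572.
The smallest distance is between A and C.

A and C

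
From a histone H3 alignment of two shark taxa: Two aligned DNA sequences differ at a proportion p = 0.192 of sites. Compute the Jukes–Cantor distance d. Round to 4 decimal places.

d = −(3/4) ln(1 − 4p/3) = −0.75 ln(1 − 0.256) = −0.75 ln(0.744)
  = −0.75 × (-0.295714) = 0.221786 substitutions/site.

0.2218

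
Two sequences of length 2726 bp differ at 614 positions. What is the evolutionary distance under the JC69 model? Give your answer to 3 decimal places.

p = 614/2726 ≈ 0.225238.
d = −(3/4) ln(1 − 4p/3) = −0.75 ln(1 − 0.300317) = −0.75 ln(0.699683)
  = −0.75 × (-0.357128) = 0.267846 substitutions/site.

0.268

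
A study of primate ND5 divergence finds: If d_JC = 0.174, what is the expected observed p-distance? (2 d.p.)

p = (3/4)(1 − e^(−4d/3)) = 0.75 × (1 − e^(-0.232)) = 0.75 × (1 − 0.792946) = 0.155291.

0.16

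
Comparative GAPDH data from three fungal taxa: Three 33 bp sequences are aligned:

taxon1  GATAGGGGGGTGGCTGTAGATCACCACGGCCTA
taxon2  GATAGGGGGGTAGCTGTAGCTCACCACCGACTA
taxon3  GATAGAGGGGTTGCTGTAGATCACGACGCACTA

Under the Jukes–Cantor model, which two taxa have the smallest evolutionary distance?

taxon1–taxon2: 4/33 differ, p = 0.121, d = 0.132.
taxon1–taxon3: 5/33 differ, p = 0.152, d = 0.169.
taxon2–taxon3: 6/33 differ, p = 0.182, d = 0.208.
The smallest distance is between taxon1 and taxon2.

taxon1 and taxon2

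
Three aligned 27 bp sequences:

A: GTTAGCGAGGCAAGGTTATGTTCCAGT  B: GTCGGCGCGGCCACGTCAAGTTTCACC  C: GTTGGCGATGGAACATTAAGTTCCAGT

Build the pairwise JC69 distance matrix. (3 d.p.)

d(A,B) = 0.511, d(A,C) = 0.264, d(B,C) = 0.511

A–B: 10/27 sites differ → p ≈ 0.37037, d = −0.75 ln(1 − 0.493827) = 0.510658 ≈ 0.511.
A–C: 6/27 sites differ → p ≈ 0.222222, d = −0.75 ln(1 − 0.296296) = 0.263548 ≈ 0.264.
B–C: 10/27 sites differ → p ≈ 0.37037, d = −0.75 ln(1 − 0.493827) = 0.510658 ≈ 0.511.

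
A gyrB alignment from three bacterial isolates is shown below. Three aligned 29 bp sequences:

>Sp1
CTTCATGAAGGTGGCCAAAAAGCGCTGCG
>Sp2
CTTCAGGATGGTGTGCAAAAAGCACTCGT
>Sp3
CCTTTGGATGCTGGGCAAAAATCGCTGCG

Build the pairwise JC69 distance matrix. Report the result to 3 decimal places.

d(Sp1,Sp2) = 0.344, d(Sp1,Sp3) = 0.344, d(Sp2,Sp3) = 0.462

Sp1–Sp2: 8/29 sites differ → p ≈ 0.275862, d = −0.75 ln(1 − 0.367816) = 0.343931 ≈ 0.344.
Sp1–Sp3: 8/29 sites differ → p ≈ 0.275862, d = −0.75 ln(1 − 0.367816) = 0.343931 ≈ 0.344.
Sp2–Sp3: 10/29 sites differ → p ≈ 0.344828, d = −0.75 ln(1 − 0.459771) = 0.461822 ≈ 0.462.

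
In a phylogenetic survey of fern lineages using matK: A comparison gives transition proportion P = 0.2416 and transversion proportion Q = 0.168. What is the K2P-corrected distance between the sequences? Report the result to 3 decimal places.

0.629

Under the Kimura two-parameter model, d = −½ ln(1 − 2P − Q) − ¼ ln(1 − 2Q).
1 − 2P − Q = 0.3488, giving −½ ln(0.3488) = 0.526628.
1 − 2Q = 0.664, giving −¼ ln(0.664) = 0.102368.
d = 0.526628 + 0.102368 = 0.628996.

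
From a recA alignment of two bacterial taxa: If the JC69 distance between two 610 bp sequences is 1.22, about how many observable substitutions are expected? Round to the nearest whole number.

Invert JC69: p = (3/4)(1 − e^(−4d/3)) = 0.75 × (1 − e^(-1.626667)) = 0.75 × (1 − 0.196584) = 0.602562.
Expected differing sites = pL ≈ 0.602562 × 610 = 367.56282 ≈ 368.

368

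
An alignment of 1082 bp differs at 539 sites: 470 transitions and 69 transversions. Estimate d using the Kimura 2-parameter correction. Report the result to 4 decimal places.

1.3822

P = 470/1082 ≈ 0.434381 and Q = 69/1082 ≈ 0.063771.
Under the Kimura two-parameter model, d = −½ ln(1 − 2P − Q) − ¼ ln(1 − 2Q).
1 − 2P − Q = 0.067467, giving −½ ln(0.067467) = 1.348058.
1 − 2Q = 0.872458, giving −¼ ln(0.872458) = 0.034110.
d = 1.348058 + 0.034110 = 1.382168.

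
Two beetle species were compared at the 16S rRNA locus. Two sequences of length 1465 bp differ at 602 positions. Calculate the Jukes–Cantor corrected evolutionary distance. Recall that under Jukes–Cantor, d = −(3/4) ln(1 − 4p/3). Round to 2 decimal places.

0.60

p = 602/1465 ≈ 0.410922.
d = −(3/4) ln(1 − 4p/3) = −0.75 ln(1 − 0.547896) = −0.75 ln(0.452104)
  = −0.75 × (-0.793843) = 0.595382 substitutions/site.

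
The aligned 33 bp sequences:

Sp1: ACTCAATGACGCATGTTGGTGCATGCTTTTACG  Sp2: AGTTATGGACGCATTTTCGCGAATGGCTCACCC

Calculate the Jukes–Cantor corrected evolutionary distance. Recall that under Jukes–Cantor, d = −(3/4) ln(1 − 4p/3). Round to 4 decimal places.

0.6254

The sequences differ at 14 of 33 sites, so p = 14/33 ≈ 0.424242.
d = −(3/4) ln(1 − 4p/3) = −0.75 ln(1 − 0.565656) = −0.75 ln(0.434344)
  = −0.75 × (-0.833918) = 0.625439 substitutions/site.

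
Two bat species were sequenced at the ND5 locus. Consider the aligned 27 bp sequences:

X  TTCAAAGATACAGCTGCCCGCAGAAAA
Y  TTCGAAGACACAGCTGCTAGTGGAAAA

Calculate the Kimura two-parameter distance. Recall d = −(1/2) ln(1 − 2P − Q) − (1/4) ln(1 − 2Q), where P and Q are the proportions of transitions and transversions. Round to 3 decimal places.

Of 27 sites, 5 differences are transitions and 1 are transversions, so P = 5/27 ≈ 0.185185 and Q = 1/27 ≈ 0.037037.
Under the Kimura two-parameter model, d = −½ ln(1 − 2P − Q) − ¼ ln(1 − 2Q).
1 − 2P − Q = 0.592593, giving −½ ln(0.592593) = 0.261624.
1 − 2Q = 0.925926, giving −¼ ln(0.925926) = 0.019240.
d = 0.261624 + 0.019240 = 0.280864.

0.281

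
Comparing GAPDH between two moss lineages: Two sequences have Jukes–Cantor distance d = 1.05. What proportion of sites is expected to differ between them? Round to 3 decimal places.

0.565

p = (3/4)(1 − e^(−4d/3)) = 0.75 × (1 − e^(-1.4)) = 0.75 × (1 − 0.246597) = 0.565052.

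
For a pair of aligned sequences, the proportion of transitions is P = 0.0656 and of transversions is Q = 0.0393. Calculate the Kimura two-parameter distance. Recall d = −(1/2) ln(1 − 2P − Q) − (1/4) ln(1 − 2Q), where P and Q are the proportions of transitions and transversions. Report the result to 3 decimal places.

0.114

Under the Kimura two-parameter model, d = −½ ln(1 − 2P − Q) − ¼ ln(1 − 2Q).
1 − 2P − Q = 0.8295, giving −½ ln(0.8295) = 0.093466.
1 − 2Q = 0.9214, giving −¼ ln(0.9214) = 0.020465.
d = 0.093466 + 0.020465 = 0.113931.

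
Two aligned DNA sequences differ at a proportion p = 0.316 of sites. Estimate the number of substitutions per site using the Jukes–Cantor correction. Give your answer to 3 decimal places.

d = −(3/4) ln(1 − 4p/3) = −0.75 ln(1 − 0.421333) = −0.75 ln(0.578667)
  = −0.75 × (-0.547028) = 0.410271 substitutions/site.

0.410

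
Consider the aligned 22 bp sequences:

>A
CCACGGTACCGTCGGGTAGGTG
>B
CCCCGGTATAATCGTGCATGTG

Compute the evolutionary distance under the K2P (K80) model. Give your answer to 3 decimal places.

Of 22 sites, 3 differences are transitions and 4 are transversions, so P = 3/22 ≈ 0.136364 and Q = 4/22 ≈ 0.181818.
Under the Kimura two-parameter model, d = −½ ln(1 − 2P − Q) − ¼ ln(1 − 2Q).
1 − 2P − Q = 0.545454, giving −½ ln(0.545454) = 0.303068.
1 − 2Q = 0.636364, giving −¼ ln(0.636364) = 0.112996.
d = 0.303068 + 0.112996 = 0.416064.

0.416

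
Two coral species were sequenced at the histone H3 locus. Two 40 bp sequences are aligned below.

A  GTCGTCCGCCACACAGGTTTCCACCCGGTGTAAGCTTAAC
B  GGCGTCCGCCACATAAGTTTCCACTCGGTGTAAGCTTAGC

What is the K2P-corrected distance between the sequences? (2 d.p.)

0.14

Of 40 sites, 4 differences are transitions and 1 are transversions, so P = 4/40 = 0.1 and Q = 1/40 = 0.025.
Under the Kimura two-parameter model, d = −½ ln(1 − 2P − Q) − ¼ ln(1 − 2Q).
1 − 2P − Q = 0.775, giving −½ ln(0.775) = 0.127446.
1 − 2Q = 0.95, giving −¼ ln(0.95) = 0.012823.
d = 0.127446 + 0.012823 = 0.140269.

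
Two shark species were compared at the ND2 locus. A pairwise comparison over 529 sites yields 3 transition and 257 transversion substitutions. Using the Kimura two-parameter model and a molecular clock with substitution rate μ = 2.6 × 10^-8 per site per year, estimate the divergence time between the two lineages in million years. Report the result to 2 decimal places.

23.74

P = 3/529 ≈ 0.005671 and Q = 257/529 ≈ 0.485822.
Under the Kimura two-parameter model, d = −½ ln(1 − 2P − Q) − ¼ ln(1 − 2Q).
1 − 2P − Q = 0.502836, giving −½ ln(0.502836) = 0.343746.
1 − 2Q = 0.028356, giving −¼ ln(0.028356) = 0.890729.
d = 0.343746 + 0.890729 = 1.234475.
Under a molecular clock d = 2μt, so t = d/(2μ) = 1.234475 / (2 × 2.6 × 10^-8) = 23.74 million years.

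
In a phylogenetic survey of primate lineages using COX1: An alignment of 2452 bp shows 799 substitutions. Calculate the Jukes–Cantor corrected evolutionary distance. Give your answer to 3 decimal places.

p = 799/2452 ≈ 0.325856.
d = −(3/4) ln(1 − 4p/3) = −0.75 ln(1 − 0.434475) = −0.75 ln(0.565525)
  = −0.75 × (-0.570001) = 0.427501 substitutions/site.

0.428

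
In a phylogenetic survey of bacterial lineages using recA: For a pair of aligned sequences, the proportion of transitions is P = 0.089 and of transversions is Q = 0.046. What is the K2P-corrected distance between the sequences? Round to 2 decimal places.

0.15

Under the Kimura two-parameter model, d = −½ ln(1 − 2P − Q) − ¼ ln(1 − 2Q).
1 − 2P − Q = 0.776, giving −½ ln(0.776) = 0.126801.
1 − 2Q = 0.908, giving −¼ ln(0.908) = 0.024128.
d = 0.126801 + 0.024128 = 0.150929.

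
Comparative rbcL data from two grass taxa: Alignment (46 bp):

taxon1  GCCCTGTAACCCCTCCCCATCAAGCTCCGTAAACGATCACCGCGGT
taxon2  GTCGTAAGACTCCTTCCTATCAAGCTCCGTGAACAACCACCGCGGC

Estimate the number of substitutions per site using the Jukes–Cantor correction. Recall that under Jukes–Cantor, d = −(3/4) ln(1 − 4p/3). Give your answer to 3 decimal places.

0.321

The sequences differ at 12 of 46 sites, so p = 12/46 ≈ 0.26087.
d = −(3/4) ln(1 − 4p/3) = −0.75 ln(1 − 0.347827) = −0.75 ln(0.652173)
  = −0.75 × (-0.427445) = 0.320584 substitutions/site.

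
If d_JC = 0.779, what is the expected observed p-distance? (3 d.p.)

0.485

p = (3/4)(1 − e^(−4d/3)) = 0.75 × (1 − e^(-1.038667)) = 0.75 × (1 − 0.353926) = 0.484556.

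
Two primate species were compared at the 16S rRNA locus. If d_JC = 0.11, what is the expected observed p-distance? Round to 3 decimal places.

p = (3/4)(1 − e^(−4d/3)) = 0.75 × (1 − e^(-0.146667)) = 0.75 × (1 − 0.863582) = 0.102314.

0.102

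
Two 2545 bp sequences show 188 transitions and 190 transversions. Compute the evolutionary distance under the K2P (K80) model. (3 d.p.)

P = 188/2545 ≈ 0.07387 and Q = 190/2545 ≈ 0.074656.
Under the Kimura two-parameter model, d = −½ ln(1 − 2P − Q) − ¼ ln(1 − 2Q).
1 − 2P − Q = 0.777604, giving −½ ln(0.777604) = 0.125769.
1 − 2Q = 0.850688, giving −¼ ln(0.850688) = 0.040427.
d = 0.125769 + 0.040427 = 0.166196.

0.166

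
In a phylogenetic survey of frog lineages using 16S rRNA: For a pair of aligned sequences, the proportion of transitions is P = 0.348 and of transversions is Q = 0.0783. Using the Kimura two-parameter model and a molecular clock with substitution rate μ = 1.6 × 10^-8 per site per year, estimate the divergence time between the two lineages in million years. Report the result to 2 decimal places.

24.59

Under the Kimura two-parameter model, d = −½ ln(1 − 2P − Q) − ¼ ln(1 − 2Q).
1 − 2P − Q = 0.2257, giving −½ ln(0.2257) = 0.744274.
1 − 2Q = 0.8434, giving −¼ ln(0.8434) = 0.042578.
d = 0.744274 + 0.042578 = 0.786852.
Under a molecular clock d = 2μt, so t = d/(2μ) = 0.786852 / (2 × 1.6 × 10^-8) = 24.59 million years.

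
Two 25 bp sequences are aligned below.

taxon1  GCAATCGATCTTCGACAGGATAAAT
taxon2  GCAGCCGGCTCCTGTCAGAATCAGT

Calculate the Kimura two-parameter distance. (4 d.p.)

1.1037

Of 25 sites, 10 differences are transitions and 2 are transversions, so P = 10/25 = 0.4 and Q = 2/25 = 0.08.
Under the Kimura two-parameter model, d = −½ ln(1 − 2P − Q) − ¼ ln(1 − 2Q).
1 − 2P − Q = 0.12, giving −½ ln(0.12) = 1.060132.
1 − 2Q = 0.84, giving −¼ ln(0.84) = 0.043588.
d = 1.060132 + 0.043588 = 1.103720.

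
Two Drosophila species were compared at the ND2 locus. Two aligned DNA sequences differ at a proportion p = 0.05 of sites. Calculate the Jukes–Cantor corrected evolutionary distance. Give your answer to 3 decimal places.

0.052

d = −(3/4) ln(1 − 4p/3) = −0.75 ln(1 − 0.066667) = −0.75 ln(0.933333)
  = −0.75 × (-0.068993) = 0.051745 substitutions/site.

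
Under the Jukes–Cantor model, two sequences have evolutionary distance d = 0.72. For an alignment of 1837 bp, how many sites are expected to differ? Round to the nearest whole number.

Invert JC69: p = (3/4)(1 − e^(−4d/3)) = 0.75 × (1 − e^(-0.96)) = 0.75 × (1 − 0.382893) = 0.462830.
Expected differing sites = pL ≈ 0.462830 × 1837 = 850.21871 ≈ 850.

850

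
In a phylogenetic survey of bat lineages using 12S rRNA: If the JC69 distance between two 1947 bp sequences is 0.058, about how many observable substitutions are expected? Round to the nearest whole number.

109

Invert JC69: p = (3/4)(1 − e^(−4d/3)) = 0.75 × (1 − e^(-0.077333)) = 0.75 × (1 − 0.925582) = 0.055814.
Expected differing sites = pL ≈ 0.055814 × 1947 = 108.669858 ≈ 109.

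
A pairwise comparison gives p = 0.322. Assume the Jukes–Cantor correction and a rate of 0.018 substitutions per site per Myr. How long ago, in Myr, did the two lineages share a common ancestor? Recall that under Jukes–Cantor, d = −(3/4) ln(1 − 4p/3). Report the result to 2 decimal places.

d = −(3/4) ln(1 − 4p/3) = −0.75 ln(1 − 0.429333) = −0.75 ln(0.570667)
  = −0.75 × (-0.560949) = 0.420712 substitutions/site.
Under a molecular clock d = 2μt, so t = d/(2μ) = 0.420712 / (2 × 0.018) = 11.69 Myr.

11.69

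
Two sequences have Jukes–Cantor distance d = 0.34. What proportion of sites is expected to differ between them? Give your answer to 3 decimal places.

0.273

p = (3/4)(1 − e^(−4d/3)) = 0.75 × (1 − e^(-0.453333)) = 0.75 × (1 − 0.635506) = 0.273371.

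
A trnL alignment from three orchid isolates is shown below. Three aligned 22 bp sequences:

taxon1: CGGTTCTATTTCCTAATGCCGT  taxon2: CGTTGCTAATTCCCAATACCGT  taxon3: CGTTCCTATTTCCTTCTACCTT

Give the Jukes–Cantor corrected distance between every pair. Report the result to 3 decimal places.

d(taxon1,taxon2) = 0.271, d(taxon1,taxon3) = 0.339, d(taxon2,taxon3) = 0.339

taxon1–taxon2: 5/22 sites differ → p ≈ 0.227273, d = −0.75 ln(1 − 0.303031) = 0.270761 ≈ 0.271.
taxon1–taxon3: 6/22 sites differ → p ≈ 0.272727, d = −0.75 ln(1 − 0.363636) = 0.338988 ≈ 0.339.
taxon2–taxon3: 6/22 sites differ → p ≈ 0.272727, d = −0.75 ln(1 − 0.363636) = 0.338988 ≈ 0.339.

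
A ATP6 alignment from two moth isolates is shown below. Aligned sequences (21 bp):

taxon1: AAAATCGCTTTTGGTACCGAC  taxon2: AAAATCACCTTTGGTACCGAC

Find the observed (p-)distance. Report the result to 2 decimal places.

The sequences differ at 2 of 21 positions (sites 7, 9).
p = 2/21 = 0.095238… ≈ 0.10 (to 2 d.p.).

0.10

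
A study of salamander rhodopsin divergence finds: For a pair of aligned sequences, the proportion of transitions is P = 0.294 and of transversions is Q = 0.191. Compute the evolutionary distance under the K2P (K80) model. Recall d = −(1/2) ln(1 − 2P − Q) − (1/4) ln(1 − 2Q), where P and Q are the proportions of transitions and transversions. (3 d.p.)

Under the Kimura two-parameter model, d = −½ ln(1 − 2P − Q) − ¼ ln(1 − 2Q).
1 − 2P − Q = 0.221, giving −½ ln(0.221) = 0.754796.
1 − 2Q = 0.618, giving −¼ ln(0.618) = 0.120317.
d = 0.754796 + 0.120317 = 0.875113.

0.875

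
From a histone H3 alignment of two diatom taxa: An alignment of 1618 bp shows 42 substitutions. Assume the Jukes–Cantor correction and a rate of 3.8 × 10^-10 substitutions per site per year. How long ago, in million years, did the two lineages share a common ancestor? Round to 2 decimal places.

34.76

p = 42/1618 ≈ 0.025958.
d = −(3/4) ln(1 − 4p/3) = −0.75 ln(1 − 0.034611) = −0.75 ln(0.965389)
  = −0.75 × (-0.035224) = 0.026418 substitutions/site.
Under a molecular clock d = 2μt, so t = d/(2μ) = 0.026418 / (2 × 3.8 × 10^-10) = 34.76 million years.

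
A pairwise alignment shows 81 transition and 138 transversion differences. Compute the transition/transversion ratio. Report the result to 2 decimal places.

R = 81/138 = 0.586956… ≈ 0.59 (to 2 d.p.).

0.59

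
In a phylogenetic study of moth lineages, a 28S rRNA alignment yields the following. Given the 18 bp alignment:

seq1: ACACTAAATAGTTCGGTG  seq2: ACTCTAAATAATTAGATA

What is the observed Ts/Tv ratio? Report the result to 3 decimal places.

Transitions are A↔G and C↔T; transversions are all other mismatches.
Transitions: 3. Transversions: 2.
R = 3/2 = 1.500.

1.500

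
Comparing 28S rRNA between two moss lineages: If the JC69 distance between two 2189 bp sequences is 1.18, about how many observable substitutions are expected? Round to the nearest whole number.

1301

Invert JC69: p = (3/4)(1 − e^(−4d/3)) = 0.75 × (1 − e^(-1.573333)) = 0.75 × (1 − 0.207353) = 0.594485.
Expected differing sites = pL ≈ 0.594485 × 2189 = 1301.327665 ≈ 1301.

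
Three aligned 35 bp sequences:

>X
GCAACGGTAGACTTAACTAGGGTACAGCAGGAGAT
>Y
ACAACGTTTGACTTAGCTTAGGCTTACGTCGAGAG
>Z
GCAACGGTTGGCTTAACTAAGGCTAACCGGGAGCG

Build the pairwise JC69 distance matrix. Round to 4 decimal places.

d(X,Y) = 0.5716, d(X,Z) = 0.3597, d(Y,Z) = 0.3597

X–Y: 14/35 sites differ → p = 0.4, d = −0.75 ln(1 − 0.533333) = 0.571605 ≈ 0.5716.
X–Z: 10/35 sites differ → p ≈ 0.285714, d = −0.75 ln(1 − 0.380952) = 0.359679 ≈ 0.3597.
Y–Z: 10/35 sites differ → p ≈ 0.285714, d = −0.75 ln(1 − 0.380952) = 0.359679 ≈ 0.3597.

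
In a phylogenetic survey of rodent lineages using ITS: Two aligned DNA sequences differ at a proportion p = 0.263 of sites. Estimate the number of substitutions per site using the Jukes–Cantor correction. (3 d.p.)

0.324

d = −(3/4) ln(1 − 4p/3) = −0.75 ln(1 − 0.350667) = −0.75 ln(0.649333)
  = −0.75 × (-0.431810) = 0.323858 substitutions/site.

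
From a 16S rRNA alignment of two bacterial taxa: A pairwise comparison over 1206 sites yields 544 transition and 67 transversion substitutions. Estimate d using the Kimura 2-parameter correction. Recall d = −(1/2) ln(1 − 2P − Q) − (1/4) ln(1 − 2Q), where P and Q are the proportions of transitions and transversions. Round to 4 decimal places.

1.6111

P = 544/1206 ≈ 0.451078 and Q = 67/1206 ≈ 0.055556.
Under the Kimura two-parameter model, d = −½ ln(1 − 2P − Q) − ¼ ln(1 − 2Q).
1 − 2P − Q = 0.042288, giving −½ ln(0.042288) = 1.581626.
1 − 2Q = 0.888888, giving −¼ ln(0.888888) = 0.029446.
d = 1.581626 + 0.029446 = 1.611072.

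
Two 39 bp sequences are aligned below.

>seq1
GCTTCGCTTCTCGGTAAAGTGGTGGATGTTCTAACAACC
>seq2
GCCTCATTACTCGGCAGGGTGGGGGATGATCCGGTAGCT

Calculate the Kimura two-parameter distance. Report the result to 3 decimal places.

0.631

Of 39 sites, 12 differences are transitions and 3 are transversions, so P = 12/39 ≈ 0.307692 and Q = 3/39 ≈ 0.076923.
Under the Kimura two-parameter model, d = −½ ln(1 − 2P − Q) − ¼ ln(1 − 2Q).
1 − 2P − Q = 0.307693, giving −½ ln(0.307693) = 0.589326.
1 − 2Q = 0.846154, giving −¼ ln(0.846154) = 0.041763.
d = 0.589326 + 0.041763 = 0.631089.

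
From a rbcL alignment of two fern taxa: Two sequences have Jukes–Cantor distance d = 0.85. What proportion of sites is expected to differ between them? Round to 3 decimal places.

p = (3/4)(1 − e^(−4d/3)) = 0.75 × (1 − e^(-1.133333)) = 0.75 × (1 − 0.321958) = 0.508532.

0.509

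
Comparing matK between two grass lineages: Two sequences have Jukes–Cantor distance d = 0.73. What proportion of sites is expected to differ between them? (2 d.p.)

p = (3/4)(1 − e^(−4d/3)) = 0.75 × (1 − e^(-0.973333)) = 0.75 × (1 − 0.377822) = 0.466634.

0.47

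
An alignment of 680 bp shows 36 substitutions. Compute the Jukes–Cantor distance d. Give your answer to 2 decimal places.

0.05

p = 36/680 ≈ 0.052941.
d = −(3/4) ln(1 − 4p/3) = −0.75 ln(1 − 0.070588) = −0.75 ln(0.929412)
  = −0.75 × (-0.073203) = 0.054902 substitutions/site.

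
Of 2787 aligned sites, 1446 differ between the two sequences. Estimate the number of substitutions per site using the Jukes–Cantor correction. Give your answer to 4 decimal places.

p = 1446/2787 ≈ 0.518837.
d = −(3/4) ln(1 − 4p/3) = −0.75 ln(1 − 0.691783) = −0.75 ln(0.308217)
  = −0.75 × (-1.176951) = 0.882713 substitutions/site.

0.8827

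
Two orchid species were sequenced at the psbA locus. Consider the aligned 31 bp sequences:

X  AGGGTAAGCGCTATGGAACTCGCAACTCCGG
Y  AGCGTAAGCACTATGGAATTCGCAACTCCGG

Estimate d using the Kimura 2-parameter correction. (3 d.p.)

Of 31 sites, 2 differences are transitions and 1 are transversions, so P = 2/31 ≈ 0.064516 and Q = 1/31 ≈ 0.032258.
Under the Kimura two-parameter model, d = −½ ln(1 − 2P − Q) − ¼ ln(1 − 2Q).
1 − 2P − Q = 0.83871, giving −½ ln(0.83871) = 0.087945.
1 − 2Q = 0.935484, giving −¼ ln(0.935484) = 0.016673.
d = 0.087945 + 0.016673 = 0.104618.

0.105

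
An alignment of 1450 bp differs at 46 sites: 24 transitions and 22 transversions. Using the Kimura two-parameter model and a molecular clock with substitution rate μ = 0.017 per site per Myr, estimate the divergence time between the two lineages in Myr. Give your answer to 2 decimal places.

0.95

P = 24/1450 ≈ 0.016552 and Q = 22/1450 ≈ 0.015172.
Under the Kimura two-parameter model, d = −½ ln(1 − 2P − Q) − ¼ ln(1 − 2Q).
1 − 2P − Q = 0.951724, giving −½ ln(0.951724) = 0.024740.
1 − 2Q = 0.969656, giving −¼ ln(0.969656) = 0.007703.
d = 0.024740 + 0.007703 = 0.032443.
Under a molecular clock d = 2μt, so t = d/(2μ) = 0.032443 / (2 × 0.017) = 0.95 Myr.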